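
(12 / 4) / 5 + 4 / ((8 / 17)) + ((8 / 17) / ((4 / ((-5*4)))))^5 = -894793013 / 14198570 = -63.02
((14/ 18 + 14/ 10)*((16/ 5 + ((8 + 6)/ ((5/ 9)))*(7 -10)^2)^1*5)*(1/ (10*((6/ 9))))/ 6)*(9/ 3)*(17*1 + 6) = 25921/ 6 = 4320.17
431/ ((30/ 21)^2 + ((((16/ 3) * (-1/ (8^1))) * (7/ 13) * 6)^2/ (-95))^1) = 339065545/ 1567084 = 216.37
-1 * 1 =-1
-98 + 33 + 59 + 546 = 540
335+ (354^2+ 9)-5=125655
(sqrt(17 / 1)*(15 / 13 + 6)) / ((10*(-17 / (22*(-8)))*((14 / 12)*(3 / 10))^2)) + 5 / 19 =5 / 19 + 654720*sqrt(17) / 10829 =249.55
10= 10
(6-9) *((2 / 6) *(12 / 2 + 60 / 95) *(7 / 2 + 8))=-1449 / 19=-76.26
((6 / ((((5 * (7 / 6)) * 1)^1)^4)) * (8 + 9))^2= 0.01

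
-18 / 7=-2.57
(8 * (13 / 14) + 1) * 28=236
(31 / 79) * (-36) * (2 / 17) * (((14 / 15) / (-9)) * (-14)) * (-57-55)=5444096 / 20145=270.25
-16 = -16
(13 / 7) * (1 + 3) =52 / 7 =7.43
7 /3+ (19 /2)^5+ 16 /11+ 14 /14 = 81716323 /1056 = 77382.88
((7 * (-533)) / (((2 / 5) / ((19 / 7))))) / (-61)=50635 / 122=415.04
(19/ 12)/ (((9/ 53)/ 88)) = 22154/ 27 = 820.52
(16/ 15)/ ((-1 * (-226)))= 8/ 1695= 0.00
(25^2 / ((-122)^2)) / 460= 125 / 1369328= 0.00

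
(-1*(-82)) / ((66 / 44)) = 164 / 3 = 54.67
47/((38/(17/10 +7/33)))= 29657/12540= 2.36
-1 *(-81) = 81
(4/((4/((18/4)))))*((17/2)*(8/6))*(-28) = -1428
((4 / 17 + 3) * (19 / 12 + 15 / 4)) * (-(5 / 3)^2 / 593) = -22000 / 272187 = -0.08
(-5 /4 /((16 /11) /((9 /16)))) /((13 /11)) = -5445 /13312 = -0.41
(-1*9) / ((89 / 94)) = -846 / 89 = -9.51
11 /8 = 1.38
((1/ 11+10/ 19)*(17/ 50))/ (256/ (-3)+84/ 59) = -388161/ 155203400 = -0.00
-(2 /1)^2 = -4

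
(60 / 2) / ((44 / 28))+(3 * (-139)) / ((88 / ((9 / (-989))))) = 1665273 / 87032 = 19.13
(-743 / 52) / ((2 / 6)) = -42.87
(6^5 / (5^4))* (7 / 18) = 3024 / 625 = 4.84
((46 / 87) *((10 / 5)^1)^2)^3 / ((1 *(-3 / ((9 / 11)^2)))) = -6229504 / 2951069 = -2.11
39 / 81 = 13 / 27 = 0.48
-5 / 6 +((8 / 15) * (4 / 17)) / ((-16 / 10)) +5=139 / 34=4.09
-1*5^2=-25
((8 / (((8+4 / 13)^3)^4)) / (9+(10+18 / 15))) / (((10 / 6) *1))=23298085122481 / 10597299241613200786980864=0.00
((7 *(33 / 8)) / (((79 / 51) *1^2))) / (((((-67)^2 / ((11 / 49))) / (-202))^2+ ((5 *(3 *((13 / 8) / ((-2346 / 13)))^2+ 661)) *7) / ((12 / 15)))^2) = 70696809863303299291540664745984 / 5685466247398318513228471303758778225753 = 0.00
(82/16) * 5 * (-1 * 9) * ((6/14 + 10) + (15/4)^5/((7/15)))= -3021945795/8192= -368889.87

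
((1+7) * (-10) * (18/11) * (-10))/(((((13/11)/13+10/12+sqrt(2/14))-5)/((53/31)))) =-8622633600/15567301-302227200 * sqrt(7)/15567301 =-605.26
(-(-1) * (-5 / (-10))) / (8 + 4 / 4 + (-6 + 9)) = 1 / 24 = 0.04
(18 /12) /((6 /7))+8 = 39 /4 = 9.75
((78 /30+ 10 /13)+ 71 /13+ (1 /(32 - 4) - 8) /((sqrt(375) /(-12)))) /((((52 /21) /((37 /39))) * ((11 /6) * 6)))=8251 * sqrt(15) /185900+ 74333 /241670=0.48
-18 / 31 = -0.58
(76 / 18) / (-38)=-1 / 9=-0.11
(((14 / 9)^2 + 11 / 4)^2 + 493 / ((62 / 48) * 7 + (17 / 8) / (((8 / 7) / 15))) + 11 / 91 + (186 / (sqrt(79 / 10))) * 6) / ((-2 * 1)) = -558 * sqrt(790) / 79-388976584271 / 19354005216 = -218.63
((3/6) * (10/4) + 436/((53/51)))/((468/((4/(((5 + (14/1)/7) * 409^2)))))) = 0.00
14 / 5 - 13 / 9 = 1.36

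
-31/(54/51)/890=-527/16020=-0.03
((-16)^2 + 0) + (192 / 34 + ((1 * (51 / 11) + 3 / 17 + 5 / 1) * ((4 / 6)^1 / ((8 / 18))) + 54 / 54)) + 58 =125427 / 374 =335.37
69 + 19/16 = 1123/16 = 70.19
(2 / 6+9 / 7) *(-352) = -11968 / 21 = -569.90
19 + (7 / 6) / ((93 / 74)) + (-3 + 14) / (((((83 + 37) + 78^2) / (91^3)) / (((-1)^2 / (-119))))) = 7758031 / 891684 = 8.70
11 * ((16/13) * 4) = 704/13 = 54.15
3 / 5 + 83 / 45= 22 / 9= 2.44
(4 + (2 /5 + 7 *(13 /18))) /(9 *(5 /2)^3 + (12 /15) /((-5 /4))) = 17020 /251973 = 0.07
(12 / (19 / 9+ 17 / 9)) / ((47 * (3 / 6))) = 6 / 47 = 0.13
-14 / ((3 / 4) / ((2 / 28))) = -4 / 3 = -1.33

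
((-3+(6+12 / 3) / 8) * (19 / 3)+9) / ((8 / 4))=-25 / 24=-1.04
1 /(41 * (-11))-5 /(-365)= 378 /32923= 0.01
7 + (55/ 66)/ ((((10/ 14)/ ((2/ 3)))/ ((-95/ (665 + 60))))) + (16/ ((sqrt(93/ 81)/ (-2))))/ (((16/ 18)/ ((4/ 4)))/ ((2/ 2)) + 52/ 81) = 9002/ 1305 - 1944 * sqrt(93)/ 961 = -12.61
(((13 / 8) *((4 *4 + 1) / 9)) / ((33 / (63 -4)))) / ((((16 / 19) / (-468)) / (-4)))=3220633 / 264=12199.37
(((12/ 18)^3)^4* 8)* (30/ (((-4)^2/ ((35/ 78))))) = 358400/ 6908733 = 0.05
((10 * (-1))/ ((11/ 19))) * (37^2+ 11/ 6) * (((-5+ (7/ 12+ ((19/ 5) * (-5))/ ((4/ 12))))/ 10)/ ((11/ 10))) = 52352125/ 396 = 132202.34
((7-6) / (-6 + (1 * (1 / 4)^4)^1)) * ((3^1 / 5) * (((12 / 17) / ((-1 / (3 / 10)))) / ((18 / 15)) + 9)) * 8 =-36864 / 5219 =-7.06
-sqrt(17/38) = -sqrt(646)/38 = -0.67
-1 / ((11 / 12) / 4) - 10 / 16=-4.99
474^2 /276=18723 /23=814.04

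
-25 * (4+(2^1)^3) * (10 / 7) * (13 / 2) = -19500 / 7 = -2785.71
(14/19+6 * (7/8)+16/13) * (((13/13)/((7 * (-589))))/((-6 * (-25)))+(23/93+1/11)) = 5469213153/2240438200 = 2.44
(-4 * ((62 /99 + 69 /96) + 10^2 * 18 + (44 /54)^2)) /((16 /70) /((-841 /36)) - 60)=1047002743955 /8716717152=120.11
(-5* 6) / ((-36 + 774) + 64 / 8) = -15 / 373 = -0.04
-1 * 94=-94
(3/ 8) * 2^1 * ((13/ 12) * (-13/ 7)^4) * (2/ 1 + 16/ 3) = 4084223/ 57624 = 70.88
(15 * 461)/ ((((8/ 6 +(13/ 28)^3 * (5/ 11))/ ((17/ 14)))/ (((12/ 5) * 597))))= 8715387010176/ 998843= 8725482.39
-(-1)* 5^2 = 25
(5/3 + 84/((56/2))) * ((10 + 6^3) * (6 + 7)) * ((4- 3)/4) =10283/3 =3427.67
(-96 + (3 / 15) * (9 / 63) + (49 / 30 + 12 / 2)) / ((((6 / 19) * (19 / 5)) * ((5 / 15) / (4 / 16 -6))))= 426673 / 336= 1269.86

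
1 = 1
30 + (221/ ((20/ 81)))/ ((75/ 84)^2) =3602346/ 3125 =1152.75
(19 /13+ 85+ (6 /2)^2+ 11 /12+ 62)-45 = 17687 /156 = 113.38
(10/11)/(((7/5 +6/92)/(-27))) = -62100/3707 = -16.75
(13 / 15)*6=26 / 5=5.20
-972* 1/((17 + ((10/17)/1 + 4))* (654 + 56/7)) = -8262/121477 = -0.07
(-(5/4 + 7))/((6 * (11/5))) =-5/8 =-0.62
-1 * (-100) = 100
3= 3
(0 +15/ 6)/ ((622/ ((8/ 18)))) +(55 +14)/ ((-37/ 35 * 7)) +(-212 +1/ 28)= -641679565/ 2899764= -221.29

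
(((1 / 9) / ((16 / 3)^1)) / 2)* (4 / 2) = 1 / 48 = 0.02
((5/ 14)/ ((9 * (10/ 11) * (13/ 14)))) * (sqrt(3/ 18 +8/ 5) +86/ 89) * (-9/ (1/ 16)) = -44 * sqrt(1590)/ 195 - 7568/ 1157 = -15.54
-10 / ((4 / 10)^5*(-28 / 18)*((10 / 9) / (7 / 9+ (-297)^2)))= 697753125 / 14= 49839508.93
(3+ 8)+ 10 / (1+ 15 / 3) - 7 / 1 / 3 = 31 / 3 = 10.33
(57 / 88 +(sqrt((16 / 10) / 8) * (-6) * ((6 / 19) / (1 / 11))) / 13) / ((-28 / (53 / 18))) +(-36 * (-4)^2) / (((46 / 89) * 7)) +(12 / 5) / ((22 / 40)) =-52674169 / 340032 +583 * sqrt(5) / 17290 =-154.83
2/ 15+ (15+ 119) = 2012/ 15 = 134.13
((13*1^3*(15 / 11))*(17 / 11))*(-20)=-66300 / 121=-547.93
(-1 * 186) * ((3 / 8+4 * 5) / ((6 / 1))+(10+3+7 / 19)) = -473959 / 152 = -3118.15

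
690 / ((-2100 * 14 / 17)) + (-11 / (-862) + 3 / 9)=-67013 / 1267140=-0.05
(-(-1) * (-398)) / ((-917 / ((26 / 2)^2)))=67262 / 917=73.35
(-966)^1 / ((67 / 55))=-53130 / 67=-792.99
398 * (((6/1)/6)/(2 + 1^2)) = 398/3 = 132.67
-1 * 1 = -1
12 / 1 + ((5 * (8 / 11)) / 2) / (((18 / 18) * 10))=12.18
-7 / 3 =-2.33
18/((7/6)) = 108/7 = 15.43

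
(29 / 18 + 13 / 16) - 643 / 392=5527 / 7056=0.78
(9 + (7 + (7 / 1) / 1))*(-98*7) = -15778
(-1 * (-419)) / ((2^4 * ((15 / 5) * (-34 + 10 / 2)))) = -419 / 1392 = -0.30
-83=-83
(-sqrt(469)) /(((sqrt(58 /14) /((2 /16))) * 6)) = -7 * sqrt(1943) /1392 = -0.22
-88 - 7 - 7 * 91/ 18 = -2347/ 18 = -130.39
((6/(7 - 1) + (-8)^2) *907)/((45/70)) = 825370/9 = 91707.78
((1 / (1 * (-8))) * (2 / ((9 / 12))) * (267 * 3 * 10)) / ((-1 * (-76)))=-1335 / 38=-35.13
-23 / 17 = -1.35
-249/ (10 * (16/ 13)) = -3237/ 160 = -20.23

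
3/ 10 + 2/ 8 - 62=-1229/ 20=-61.45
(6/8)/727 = 3/2908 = 0.00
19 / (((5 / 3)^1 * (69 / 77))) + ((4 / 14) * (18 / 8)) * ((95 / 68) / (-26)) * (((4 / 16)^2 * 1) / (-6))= 1158822407 / 91087360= 12.72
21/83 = 0.25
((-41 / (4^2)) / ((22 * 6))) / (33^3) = -41 / 75898944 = -0.00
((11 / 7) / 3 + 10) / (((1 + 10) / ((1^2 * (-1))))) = -221 / 231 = -0.96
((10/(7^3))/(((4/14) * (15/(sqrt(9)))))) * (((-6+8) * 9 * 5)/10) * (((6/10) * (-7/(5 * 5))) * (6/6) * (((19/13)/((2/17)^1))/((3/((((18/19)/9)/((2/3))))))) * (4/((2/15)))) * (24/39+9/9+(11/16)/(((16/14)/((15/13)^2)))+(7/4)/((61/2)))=-642099231/428854400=-1.50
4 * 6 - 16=8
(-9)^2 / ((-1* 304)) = -81 / 304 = -0.27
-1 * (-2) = 2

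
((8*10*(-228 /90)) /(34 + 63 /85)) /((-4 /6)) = 25840 /2953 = 8.75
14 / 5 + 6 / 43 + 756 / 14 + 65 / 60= 149699 / 2580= 58.02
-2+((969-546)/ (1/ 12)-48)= 5026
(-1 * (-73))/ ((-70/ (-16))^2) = 4672/ 1225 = 3.81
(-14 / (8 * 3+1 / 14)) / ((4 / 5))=-245 / 337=-0.73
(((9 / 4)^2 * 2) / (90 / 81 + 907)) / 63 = 81 / 457688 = 0.00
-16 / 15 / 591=-16 / 8865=-0.00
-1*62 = -62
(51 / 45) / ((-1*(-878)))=17 / 13170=0.00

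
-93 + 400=307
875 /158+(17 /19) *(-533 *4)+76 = -5481775 /3002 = -1826.04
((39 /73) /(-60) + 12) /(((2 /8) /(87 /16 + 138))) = 8035713 /1168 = 6879.89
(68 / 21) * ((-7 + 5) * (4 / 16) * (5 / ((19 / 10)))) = -1700 / 399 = -4.26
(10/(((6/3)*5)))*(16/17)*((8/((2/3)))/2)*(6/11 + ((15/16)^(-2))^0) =96/11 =8.73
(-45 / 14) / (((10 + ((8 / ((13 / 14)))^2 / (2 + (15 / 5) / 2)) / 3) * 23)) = -22815 / 2786588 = -0.01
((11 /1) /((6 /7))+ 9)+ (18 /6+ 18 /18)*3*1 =203 /6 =33.83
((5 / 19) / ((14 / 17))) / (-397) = -85 / 105602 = -0.00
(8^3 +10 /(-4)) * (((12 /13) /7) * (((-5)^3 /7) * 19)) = -14520750 /637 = -22795.53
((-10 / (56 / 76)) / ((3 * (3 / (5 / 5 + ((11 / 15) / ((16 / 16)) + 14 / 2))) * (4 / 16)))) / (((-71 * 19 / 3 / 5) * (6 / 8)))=10480 / 13419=0.78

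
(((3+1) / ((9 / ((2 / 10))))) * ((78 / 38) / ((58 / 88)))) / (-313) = -2288 / 2586945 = -0.00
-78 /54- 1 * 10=-103 /9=-11.44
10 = 10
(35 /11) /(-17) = -35 /187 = -0.19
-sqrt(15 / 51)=-sqrt(85) / 17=-0.54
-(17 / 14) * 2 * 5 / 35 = -17 / 49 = -0.35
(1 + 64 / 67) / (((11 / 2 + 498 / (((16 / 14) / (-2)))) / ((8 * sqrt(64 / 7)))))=-4192 * sqrt(7) / 203077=-0.05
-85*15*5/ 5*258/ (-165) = 21930/ 11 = 1993.64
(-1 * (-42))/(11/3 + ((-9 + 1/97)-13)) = -6111/2666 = -2.29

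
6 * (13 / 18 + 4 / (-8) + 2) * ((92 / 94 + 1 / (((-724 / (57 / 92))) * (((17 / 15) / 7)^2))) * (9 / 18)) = 4279753885 / 678552348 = 6.31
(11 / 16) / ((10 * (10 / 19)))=209 / 1600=0.13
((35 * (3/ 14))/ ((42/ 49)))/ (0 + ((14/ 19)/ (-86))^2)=119194.46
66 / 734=33 / 367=0.09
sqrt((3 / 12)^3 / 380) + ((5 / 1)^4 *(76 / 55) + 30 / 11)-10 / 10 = sqrt(95) / 1520 + 9519 / 11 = 865.37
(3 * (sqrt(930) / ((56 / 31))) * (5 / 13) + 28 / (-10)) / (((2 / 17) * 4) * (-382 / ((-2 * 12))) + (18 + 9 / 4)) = -2856 / 28295 + 23715 * sqrt(930) / 1029938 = 0.60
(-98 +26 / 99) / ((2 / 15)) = -24190 / 33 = -733.03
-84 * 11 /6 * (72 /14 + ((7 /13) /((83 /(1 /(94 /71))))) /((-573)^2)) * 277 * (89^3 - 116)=-286081346725330932677 /1850060953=-154633471000.74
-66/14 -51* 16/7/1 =-849/7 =-121.29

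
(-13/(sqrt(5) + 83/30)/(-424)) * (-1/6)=-5395/1012936 + 975 * sqrt(5)/506468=-0.00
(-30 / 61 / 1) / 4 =-15 / 122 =-0.12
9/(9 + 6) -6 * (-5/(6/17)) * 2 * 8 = 6803/5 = 1360.60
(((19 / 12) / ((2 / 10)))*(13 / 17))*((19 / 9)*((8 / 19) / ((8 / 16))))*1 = 4940 / 459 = 10.76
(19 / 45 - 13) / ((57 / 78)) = -14716 / 855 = -17.21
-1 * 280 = -280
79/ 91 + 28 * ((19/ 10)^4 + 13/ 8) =93563227/ 227500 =411.27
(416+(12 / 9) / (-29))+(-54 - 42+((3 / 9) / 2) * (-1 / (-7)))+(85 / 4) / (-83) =21547971 / 67396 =319.72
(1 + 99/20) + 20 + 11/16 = 2131/80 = 26.64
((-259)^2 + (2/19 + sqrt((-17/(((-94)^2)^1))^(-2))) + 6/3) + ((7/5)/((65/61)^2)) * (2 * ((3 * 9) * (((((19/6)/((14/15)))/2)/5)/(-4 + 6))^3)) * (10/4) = 18516360081707219/273895731200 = 67603.68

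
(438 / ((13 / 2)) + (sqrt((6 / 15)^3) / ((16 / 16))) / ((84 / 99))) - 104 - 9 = -593 / 13 + 33 * sqrt(10) / 350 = -45.32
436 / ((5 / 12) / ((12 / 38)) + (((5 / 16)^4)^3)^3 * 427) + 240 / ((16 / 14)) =143120607497869918410423002693189435568189408534 / 264821349232551205728746877101510785803439315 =540.44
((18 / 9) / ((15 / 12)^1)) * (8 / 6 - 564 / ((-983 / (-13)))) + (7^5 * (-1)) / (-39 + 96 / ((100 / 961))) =-1043067327 / 36189145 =-28.82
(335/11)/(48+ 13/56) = 18760/29711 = 0.63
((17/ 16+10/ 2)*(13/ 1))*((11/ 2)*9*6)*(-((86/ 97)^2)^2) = -13199990661/ 912673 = -14463.00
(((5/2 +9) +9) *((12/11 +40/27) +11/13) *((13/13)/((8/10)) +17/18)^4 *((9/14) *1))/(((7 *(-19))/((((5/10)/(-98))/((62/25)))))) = 526954672096975/32608042503708672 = 0.02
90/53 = 1.70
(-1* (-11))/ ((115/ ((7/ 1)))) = 0.67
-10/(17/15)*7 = -1050/17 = -61.76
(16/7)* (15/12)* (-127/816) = -635/1428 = -0.44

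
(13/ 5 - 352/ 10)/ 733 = -163/ 3665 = -0.04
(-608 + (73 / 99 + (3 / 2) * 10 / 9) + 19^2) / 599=-0.41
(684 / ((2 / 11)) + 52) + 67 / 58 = 221279 / 58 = 3815.16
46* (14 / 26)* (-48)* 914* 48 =-678085632 / 13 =-52160433.23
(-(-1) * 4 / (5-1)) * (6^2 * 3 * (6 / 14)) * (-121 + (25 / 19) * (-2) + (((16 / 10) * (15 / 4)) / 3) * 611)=6761556 / 133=50838.77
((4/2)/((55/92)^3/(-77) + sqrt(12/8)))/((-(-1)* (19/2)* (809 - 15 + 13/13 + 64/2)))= 329774368000/700279131410427367 + 59422790131712* sqrt(6)/700279131410427367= 0.00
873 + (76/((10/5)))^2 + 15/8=18551/8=2318.88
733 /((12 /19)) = 13927 /12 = 1160.58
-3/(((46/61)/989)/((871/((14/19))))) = -130224081/28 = -4650860.04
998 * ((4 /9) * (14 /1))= 55888 /9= 6209.78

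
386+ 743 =1129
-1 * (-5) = 5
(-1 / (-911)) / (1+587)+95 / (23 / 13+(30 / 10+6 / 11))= 19150133 / 1071336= 17.88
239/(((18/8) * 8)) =239/18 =13.28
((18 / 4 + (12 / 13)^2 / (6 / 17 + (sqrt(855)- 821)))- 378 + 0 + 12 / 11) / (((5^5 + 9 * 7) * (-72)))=867 * sqrt(95) / 52364141270116 + 44857863558143 / 27648266590621248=0.00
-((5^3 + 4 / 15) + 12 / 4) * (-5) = 1924 / 3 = 641.33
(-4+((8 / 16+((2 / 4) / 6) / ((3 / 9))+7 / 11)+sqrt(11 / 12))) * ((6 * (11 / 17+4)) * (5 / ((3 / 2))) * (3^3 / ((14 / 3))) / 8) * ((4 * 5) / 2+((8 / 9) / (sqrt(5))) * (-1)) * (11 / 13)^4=315447 * (-345+22 * sqrt(33)) * (225 - 4 * sqrt(5)) / 27190072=-547.99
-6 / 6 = -1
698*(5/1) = 3490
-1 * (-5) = 5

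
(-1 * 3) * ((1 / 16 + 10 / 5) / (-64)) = 99 / 1024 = 0.10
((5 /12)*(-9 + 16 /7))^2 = 55225 /7056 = 7.83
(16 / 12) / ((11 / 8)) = 32 / 33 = 0.97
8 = 8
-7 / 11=-0.64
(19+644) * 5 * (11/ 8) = 36465/ 8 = 4558.12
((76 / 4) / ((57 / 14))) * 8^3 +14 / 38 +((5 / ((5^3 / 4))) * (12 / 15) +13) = 2402.83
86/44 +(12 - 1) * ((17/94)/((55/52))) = 19829/5170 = 3.84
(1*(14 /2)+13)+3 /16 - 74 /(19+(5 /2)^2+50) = 92487 /4816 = 19.20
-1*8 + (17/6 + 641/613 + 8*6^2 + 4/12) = 284.21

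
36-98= -62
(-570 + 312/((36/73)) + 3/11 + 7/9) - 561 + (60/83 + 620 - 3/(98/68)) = 48862909/402633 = 121.36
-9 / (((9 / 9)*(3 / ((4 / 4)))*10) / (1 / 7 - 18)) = 75 / 14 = 5.36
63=63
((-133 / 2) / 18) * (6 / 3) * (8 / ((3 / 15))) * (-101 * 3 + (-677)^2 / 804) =-142786805 / 1809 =-78931.35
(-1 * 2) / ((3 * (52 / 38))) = -0.49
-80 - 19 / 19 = -81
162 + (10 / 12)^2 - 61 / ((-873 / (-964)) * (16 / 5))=141.64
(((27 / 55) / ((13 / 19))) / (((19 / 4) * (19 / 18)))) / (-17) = -0.01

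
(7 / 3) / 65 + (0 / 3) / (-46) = 7 / 195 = 0.04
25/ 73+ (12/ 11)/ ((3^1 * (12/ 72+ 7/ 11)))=3077/ 3869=0.80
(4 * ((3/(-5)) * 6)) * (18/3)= -432/5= -86.40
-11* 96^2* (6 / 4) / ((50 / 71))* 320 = -345489408 / 5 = -69097881.60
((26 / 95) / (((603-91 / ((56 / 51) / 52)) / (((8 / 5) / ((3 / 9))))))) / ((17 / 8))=-3328 / 19953325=-0.00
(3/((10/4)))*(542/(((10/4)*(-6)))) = -1084/25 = -43.36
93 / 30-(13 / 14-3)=5.17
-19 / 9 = -2.11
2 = 2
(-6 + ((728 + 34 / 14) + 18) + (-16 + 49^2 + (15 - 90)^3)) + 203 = -2929812 / 7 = -418544.57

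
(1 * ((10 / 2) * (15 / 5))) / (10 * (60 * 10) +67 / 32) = 480 / 192067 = 0.00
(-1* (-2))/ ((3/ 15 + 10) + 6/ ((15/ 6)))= 10/ 63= 0.16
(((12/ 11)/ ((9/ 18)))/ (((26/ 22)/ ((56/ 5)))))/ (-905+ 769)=-168/ 1105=-0.15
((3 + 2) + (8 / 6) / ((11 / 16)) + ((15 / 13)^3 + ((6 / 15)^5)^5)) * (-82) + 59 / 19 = -284044368568872743193193181 / 410532653331756591796875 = -691.89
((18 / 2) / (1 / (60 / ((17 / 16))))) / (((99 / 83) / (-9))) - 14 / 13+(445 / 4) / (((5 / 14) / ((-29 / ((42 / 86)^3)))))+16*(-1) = -523636935181 / 6432426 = -81405.82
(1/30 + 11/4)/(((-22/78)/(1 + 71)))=-39078/55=-710.51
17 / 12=1.42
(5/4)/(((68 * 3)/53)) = 265/816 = 0.32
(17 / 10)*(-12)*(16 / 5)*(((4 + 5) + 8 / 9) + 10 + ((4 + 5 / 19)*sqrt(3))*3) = -2744.43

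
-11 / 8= -1.38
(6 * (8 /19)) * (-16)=-768 /19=-40.42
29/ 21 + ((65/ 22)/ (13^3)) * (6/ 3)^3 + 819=32027272/ 39039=820.39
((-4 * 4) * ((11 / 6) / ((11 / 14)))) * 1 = -112 / 3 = -37.33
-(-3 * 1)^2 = -9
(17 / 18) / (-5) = -17 / 90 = -0.19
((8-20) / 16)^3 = -27 / 64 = -0.42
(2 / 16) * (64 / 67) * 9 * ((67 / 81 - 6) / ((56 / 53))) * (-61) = 1354627 / 4221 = 320.93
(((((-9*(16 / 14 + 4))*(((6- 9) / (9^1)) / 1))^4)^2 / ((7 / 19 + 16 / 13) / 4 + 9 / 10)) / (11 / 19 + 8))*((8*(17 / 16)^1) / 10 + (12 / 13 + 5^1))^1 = 11766752042106080526336 / 6033573317023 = 1950212821.46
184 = 184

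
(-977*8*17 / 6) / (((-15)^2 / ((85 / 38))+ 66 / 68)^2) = -2.15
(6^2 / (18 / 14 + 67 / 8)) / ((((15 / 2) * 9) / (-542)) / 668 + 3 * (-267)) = -23171584 / 4980753829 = -0.00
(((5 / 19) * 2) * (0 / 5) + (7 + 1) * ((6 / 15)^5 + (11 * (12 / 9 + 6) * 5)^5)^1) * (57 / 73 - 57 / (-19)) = 5965607658230005723136 / 18478125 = 322847023614679.83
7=7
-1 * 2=-2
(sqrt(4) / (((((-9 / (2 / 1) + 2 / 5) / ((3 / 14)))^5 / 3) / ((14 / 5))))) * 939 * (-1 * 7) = 1711327500 / 39738676943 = 0.04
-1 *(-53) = 53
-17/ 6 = -2.83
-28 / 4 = -7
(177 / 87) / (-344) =-59 / 9976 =-0.01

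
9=9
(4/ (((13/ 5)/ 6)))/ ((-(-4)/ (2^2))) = 9.23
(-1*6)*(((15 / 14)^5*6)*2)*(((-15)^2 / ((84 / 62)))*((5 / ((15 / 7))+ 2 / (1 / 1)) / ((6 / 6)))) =-68856328125 / 941192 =-73158.64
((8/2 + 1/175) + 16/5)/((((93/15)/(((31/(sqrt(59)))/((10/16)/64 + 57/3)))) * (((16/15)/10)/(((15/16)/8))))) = 283725 * sqrt(59)/8039458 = 0.27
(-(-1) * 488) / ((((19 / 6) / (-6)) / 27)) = -474336 / 19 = -24965.05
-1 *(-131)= 131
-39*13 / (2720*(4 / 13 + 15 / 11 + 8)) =-24167 / 1253920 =-0.02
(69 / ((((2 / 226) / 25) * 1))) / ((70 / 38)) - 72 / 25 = 18517371 / 175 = 105813.55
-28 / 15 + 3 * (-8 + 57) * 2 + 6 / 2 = 4427 / 15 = 295.13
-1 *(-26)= 26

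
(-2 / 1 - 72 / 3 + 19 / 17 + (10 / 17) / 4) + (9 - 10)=-875 / 34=-25.74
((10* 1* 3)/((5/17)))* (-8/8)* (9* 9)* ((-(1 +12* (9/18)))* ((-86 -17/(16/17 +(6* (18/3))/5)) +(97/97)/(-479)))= -844350230115/165734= -5094610.82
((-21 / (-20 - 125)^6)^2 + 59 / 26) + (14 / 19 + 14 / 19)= 159717659703836000197509983479 / 42671997779175221253417968750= 3.74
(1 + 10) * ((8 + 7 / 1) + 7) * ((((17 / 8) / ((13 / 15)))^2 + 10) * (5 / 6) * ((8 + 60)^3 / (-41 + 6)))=-102953806505 / 3549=-29009243.87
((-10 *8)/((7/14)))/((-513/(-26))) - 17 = -12881/513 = -25.11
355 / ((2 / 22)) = 3905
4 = 4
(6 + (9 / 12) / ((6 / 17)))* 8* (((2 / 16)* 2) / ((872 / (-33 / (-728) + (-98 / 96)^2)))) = 1139975 / 56254464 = 0.02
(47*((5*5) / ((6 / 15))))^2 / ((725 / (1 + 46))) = 64889375 / 116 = 559391.16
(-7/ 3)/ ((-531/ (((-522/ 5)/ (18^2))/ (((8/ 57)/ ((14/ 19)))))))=-0.01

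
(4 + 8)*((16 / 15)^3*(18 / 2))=131.07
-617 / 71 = -8.69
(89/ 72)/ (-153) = -89/ 11016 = -0.01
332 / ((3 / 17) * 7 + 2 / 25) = 141100 / 559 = 252.42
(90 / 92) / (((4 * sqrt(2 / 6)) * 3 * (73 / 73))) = 0.14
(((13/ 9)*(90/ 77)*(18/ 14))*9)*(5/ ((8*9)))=2925/ 2156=1.36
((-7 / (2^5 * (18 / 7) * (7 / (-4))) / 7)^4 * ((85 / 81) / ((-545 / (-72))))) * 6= 17 / 8787750912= 0.00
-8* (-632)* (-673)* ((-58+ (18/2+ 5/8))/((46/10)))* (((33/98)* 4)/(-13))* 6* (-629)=205002398953440/14651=13992382701.07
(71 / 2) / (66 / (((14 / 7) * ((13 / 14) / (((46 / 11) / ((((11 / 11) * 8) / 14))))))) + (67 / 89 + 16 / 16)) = 82147 / 605874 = 0.14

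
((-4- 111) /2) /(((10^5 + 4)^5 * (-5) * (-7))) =-1 /6088174010438678338783232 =-0.00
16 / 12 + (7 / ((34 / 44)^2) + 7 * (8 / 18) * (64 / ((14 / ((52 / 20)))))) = 50.03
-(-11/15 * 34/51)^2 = -484/2025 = -0.24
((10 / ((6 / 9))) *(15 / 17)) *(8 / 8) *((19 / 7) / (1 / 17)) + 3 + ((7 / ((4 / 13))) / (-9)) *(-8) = 39938 / 63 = 633.94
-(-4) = 4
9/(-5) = -9/5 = -1.80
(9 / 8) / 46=9 / 368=0.02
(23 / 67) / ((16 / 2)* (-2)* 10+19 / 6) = -0.00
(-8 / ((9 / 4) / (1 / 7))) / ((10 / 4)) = -0.20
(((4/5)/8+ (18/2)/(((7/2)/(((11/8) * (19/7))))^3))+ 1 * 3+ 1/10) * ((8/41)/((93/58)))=15407479049/8971912740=1.72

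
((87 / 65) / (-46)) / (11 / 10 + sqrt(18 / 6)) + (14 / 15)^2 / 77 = 0.00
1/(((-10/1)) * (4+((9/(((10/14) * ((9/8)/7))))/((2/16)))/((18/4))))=-9/12904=-0.00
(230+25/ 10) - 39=387/ 2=193.50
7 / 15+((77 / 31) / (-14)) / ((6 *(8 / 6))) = 3307 / 7440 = 0.44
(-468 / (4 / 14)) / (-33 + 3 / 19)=399 / 8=49.88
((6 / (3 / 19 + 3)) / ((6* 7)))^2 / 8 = 361 / 1411200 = 0.00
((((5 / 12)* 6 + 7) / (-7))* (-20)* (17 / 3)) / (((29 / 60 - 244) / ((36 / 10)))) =-12240 / 5383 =-2.27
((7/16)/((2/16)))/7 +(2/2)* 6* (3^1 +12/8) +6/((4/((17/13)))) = 383/13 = 29.46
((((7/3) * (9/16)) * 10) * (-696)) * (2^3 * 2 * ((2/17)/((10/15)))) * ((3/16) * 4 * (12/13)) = -3946320/221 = -17856.65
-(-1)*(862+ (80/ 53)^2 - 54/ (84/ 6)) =16918463/ 19663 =860.42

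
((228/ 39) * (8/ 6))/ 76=4/ 39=0.10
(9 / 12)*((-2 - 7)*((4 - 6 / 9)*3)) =-135 / 2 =-67.50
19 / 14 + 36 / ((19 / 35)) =18001 / 266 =67.67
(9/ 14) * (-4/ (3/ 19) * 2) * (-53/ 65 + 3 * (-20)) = 901284/ 455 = 1980.84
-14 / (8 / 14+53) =-98 / 375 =-0.26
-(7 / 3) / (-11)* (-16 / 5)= -112 / 165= -0.68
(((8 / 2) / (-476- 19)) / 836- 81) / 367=-8379856 / 37967985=-0.22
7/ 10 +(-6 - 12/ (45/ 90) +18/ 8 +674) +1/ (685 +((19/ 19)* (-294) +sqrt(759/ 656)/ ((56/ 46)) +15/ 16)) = 511121042738771/ 790044094580 - 1288* sqrt(31119)/ 39502204729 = 646.95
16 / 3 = 5.33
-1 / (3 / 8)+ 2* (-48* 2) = -584 / 3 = -194.67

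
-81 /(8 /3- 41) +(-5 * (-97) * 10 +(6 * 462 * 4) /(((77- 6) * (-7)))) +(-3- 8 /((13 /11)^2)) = 6652529592 /1379885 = 4821.08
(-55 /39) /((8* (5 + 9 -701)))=55 /214344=0.00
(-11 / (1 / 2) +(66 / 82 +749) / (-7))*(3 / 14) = -55584 / 2009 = -27.67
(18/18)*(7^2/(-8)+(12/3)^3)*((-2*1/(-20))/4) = 463/320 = 1.45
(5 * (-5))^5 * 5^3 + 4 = -1220703121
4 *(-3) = -12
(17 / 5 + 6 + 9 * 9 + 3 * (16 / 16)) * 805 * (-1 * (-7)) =526309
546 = 546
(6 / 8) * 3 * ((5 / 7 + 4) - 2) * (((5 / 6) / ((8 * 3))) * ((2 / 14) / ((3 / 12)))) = 95 / 784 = 0.12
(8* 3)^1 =24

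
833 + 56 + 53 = 942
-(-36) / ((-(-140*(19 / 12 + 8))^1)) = 108 / 4025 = 0.03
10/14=5/7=0.71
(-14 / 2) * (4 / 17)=-28 / 17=-1.65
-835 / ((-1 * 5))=167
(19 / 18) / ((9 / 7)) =133 / 162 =0.82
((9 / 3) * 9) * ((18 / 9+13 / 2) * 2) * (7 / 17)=189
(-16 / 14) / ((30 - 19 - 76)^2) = -8 / 29575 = -0.00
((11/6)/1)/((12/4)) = 11/18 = 0.61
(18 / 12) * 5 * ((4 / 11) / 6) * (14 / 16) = 35 / 88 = 0.40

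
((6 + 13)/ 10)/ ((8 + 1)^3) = 19/ 7290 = 0.00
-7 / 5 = -1.40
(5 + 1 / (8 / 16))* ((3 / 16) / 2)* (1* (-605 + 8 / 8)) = -3171 / 8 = -396.38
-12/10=-1.20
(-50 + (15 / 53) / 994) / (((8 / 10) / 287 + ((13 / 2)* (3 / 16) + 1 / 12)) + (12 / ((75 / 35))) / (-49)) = -5183879280 / 123437689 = -42.00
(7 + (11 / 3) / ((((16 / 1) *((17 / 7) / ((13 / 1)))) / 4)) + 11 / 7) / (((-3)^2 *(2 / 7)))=5.24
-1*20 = -20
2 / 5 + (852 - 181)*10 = 33552 / 5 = 6710.40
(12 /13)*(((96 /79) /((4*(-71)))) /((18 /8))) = -128 /72917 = -0.00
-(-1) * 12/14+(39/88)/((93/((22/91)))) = 745/868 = 0.86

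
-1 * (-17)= 17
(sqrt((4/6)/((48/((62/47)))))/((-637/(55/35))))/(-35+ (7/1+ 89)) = -0.00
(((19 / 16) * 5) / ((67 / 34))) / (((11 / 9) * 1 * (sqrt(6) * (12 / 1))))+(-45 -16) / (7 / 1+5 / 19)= -1159 / 138+1615 * sqrt(6) / 47168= -8.31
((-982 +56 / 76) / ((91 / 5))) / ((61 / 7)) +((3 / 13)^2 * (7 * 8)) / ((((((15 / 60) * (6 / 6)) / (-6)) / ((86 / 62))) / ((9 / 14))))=-425100172 / 6072001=-70.01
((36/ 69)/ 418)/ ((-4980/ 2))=-1/ 1994905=-0.00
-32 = -32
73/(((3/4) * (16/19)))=1387/12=115.58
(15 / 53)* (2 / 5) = 6 / 53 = 0.11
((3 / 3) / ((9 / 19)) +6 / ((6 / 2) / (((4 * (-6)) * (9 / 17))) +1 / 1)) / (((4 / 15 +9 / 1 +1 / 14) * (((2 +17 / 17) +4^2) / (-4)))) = -276248 / 1229547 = -0.22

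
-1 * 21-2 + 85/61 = -1318/61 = -21.61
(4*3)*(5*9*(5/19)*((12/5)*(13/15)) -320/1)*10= -673440/19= -35444.21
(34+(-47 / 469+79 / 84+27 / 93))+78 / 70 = 31617851 / 872340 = 36.24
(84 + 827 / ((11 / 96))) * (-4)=-29205.82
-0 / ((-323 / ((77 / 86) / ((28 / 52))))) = 0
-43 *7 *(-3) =903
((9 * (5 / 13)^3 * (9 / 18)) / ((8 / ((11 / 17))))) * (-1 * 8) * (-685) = 8476875 / 74698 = 113.48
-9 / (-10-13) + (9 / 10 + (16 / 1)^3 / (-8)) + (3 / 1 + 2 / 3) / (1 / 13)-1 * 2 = -320879 / 690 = -465.04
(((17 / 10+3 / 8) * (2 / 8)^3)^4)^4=5072820298953863752478356399681 / 3402823669209384634633746074317682114560000000000000000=0.00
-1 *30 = -30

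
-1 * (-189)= 189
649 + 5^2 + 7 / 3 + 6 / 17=34511 / 51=676.69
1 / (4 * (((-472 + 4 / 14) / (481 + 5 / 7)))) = -843 / 3302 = -0.26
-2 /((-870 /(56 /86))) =28 /18705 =0.00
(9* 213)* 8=15336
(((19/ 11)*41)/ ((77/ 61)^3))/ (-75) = -176818199/ 376639725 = -0.47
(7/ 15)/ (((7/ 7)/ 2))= 14/ 15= 0.93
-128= -128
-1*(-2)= 2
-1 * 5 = -5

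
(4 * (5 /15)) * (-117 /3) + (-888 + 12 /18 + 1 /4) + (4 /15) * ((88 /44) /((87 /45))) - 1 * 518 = -1456.81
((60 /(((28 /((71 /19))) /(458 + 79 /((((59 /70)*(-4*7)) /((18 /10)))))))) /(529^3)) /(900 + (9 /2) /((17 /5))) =484007 /17843801952393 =0.00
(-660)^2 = 435600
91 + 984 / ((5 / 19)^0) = 1075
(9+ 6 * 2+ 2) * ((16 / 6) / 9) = 184 / 27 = 6.81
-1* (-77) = 77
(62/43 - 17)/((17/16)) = -10704/731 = -14.64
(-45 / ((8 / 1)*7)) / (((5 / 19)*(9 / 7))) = -19 / 8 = -2.38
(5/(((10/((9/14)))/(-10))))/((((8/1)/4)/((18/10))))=-81/28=-2.89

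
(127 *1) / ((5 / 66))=8382 / 5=1676.40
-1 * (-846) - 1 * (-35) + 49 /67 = 59076 /67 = 881.73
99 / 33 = 3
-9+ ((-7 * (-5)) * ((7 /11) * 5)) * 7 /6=7981 /66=120.92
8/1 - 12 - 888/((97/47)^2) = -1999228/9409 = -212.48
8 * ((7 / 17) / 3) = 56 / 51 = 1.10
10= 10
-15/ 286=-0.05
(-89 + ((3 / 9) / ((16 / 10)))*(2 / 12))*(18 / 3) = -12811 / 24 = -533.79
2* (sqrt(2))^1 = 2* sqrt(2) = 2.83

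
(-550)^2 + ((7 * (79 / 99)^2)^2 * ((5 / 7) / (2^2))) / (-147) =2440874266659595 / 8069006484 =302499.98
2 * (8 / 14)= 8 / 7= 1.14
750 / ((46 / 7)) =2625 / 23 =114.13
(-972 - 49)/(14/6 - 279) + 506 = 423043/830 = 509.69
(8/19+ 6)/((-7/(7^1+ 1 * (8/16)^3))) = -183/28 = -6.54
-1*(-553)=553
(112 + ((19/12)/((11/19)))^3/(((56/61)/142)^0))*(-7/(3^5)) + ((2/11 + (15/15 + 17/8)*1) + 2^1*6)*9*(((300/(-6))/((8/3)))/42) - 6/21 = -64162685269/978061392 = -65.60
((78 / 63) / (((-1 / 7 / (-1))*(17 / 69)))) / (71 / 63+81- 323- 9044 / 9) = -0.03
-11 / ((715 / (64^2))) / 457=-4096 / 29705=-0.14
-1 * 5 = -5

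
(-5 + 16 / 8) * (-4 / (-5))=-12 / 5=-2.40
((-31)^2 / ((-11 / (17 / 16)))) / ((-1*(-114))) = -16337 / 20064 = -0.81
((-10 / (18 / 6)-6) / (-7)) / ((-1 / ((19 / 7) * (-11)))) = 836 / 21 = 39.81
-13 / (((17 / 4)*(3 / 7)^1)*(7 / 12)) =-208 / 17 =-12.24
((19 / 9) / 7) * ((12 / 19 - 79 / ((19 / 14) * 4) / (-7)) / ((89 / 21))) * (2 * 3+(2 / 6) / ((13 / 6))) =4120 / 3471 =1.19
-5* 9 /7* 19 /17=-855 /119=-7.18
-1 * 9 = -9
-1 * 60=-60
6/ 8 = 3/ 4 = 0.75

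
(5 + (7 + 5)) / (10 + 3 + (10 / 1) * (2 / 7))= 119 / 111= 1.07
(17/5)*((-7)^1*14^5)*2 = -128002112/5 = -25600422.40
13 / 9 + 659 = 5944 / 9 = 660.44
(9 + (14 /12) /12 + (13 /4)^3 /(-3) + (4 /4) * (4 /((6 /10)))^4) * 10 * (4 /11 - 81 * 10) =-227722879865 /14256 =-15973827.15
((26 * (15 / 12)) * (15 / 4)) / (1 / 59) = 57525 / 8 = 7190.62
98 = 98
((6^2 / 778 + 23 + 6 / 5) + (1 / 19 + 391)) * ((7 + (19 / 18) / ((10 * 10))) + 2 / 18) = 65579316283 / 22173000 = 2957.62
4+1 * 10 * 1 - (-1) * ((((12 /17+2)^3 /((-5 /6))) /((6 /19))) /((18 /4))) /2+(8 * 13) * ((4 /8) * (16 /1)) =185188526 /221085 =837.63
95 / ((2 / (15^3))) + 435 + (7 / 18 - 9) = 160738.89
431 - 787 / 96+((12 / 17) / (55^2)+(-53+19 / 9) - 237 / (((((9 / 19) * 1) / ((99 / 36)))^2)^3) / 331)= -334000444845133930511 / 12350827156377600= -27042.76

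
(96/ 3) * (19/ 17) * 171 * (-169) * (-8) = 140564736/ 17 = 8268513.88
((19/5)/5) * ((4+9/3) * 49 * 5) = 6517/5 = 1303.40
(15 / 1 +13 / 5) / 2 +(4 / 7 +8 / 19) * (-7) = 176 / 95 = 1.85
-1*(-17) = 17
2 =2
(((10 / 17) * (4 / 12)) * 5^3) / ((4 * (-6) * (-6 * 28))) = 625 / 102816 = 0.01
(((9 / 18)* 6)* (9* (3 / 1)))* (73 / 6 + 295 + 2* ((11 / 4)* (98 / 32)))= 26244.84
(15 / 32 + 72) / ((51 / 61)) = 47153 / 544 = 86.68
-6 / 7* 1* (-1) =6 / 7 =0.86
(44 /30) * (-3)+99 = 473 /5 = 94.60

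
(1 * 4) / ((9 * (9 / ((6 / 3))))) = 0.10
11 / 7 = 1.57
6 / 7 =0.86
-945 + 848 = -97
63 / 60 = 21 / 20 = 1.05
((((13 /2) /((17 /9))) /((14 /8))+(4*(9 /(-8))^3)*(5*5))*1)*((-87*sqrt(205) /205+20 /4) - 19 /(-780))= 147.72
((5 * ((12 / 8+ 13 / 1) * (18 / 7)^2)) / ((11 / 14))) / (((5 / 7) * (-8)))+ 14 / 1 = -2041 / 22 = -92.77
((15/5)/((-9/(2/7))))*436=-872/21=-41.52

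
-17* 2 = -34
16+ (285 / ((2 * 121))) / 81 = 104639 / 6534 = 16.01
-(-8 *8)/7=64/7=9.14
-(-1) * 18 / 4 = 9 / 2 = 4.50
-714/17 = -42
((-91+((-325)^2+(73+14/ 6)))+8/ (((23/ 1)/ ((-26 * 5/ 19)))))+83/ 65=8999405353/ 85215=105608.23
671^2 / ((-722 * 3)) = -450241 / 2166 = -207.87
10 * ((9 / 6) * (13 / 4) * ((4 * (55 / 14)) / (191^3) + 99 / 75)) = 62773657089 / 975501940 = 64.35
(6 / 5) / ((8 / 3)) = 0.45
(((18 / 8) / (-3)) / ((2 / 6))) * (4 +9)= -117 / 4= -29.25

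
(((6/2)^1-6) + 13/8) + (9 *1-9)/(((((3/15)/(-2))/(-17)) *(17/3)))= -11/8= -1.38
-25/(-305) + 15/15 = 66/61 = 1.08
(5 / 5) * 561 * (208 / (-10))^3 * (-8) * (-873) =-4407244148736 / 125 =-35257953189.89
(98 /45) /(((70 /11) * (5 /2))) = 154 /1125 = 0.14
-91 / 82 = -1.11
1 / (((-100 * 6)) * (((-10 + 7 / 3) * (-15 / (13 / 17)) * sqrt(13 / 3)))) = -sqrt(39) / 1173000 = -0.00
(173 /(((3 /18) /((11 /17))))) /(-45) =-3806 /255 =-14.93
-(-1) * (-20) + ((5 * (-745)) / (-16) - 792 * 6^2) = -452787 / 16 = -28299.19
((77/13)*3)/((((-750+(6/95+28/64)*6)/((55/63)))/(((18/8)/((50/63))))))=-144837/2460107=-0.06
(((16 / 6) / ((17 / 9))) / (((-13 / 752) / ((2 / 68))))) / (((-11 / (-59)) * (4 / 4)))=-12.88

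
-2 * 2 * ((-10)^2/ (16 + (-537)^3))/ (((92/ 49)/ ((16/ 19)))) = 78400/ 67671257869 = 0.00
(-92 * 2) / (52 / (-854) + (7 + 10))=-78568 / 7233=-10.86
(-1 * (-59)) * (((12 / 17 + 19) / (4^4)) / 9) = 19765 / 39168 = 0.50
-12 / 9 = -4 / 3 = -1.33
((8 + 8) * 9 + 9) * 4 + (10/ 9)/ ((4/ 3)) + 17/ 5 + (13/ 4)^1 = 37169/ 60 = 619.48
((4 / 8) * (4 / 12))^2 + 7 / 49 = 43 / 252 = 0.17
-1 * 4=-4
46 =46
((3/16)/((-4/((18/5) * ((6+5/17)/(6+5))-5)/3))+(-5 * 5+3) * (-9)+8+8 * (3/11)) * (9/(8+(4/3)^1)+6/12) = 511775981/1675520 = 305.44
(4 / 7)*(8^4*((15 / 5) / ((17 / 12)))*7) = 589824 / 17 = 34695.53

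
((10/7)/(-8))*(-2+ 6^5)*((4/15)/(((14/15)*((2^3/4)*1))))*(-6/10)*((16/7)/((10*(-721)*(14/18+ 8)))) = -419796/97684685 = -0.00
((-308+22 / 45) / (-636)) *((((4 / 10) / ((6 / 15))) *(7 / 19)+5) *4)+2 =561122 / 45315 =12.38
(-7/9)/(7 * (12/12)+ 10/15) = -7/69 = -0.10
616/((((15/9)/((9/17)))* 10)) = 8316/425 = 19.57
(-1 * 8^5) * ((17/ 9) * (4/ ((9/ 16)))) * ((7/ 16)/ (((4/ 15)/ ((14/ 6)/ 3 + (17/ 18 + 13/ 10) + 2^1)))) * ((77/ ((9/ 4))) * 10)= -2714288783360/ 2187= -1241101409.86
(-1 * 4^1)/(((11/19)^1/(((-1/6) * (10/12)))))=0.96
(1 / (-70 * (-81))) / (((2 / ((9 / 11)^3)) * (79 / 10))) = 9 / 1472086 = 0.00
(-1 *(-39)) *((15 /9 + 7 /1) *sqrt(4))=676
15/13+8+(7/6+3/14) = 2876/273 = 10.53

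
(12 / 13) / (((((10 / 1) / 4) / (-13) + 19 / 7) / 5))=280 / 153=1.83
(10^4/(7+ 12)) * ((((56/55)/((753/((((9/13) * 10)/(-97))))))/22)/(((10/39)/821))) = -413784000/55973753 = -7.39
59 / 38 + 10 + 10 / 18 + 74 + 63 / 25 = 757771 / 8550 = 88.63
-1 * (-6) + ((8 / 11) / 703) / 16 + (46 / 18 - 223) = -29849371 / 139194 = -214.44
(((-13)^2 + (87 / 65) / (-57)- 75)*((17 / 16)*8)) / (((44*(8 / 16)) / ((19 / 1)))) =689.87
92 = 92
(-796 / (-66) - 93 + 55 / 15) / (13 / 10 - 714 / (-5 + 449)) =157250 / 627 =250.80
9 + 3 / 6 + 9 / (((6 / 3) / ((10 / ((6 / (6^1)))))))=109 / 2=54.50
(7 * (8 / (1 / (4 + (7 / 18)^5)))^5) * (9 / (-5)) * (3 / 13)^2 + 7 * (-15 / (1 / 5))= -174599858285741209707853617873207793 / 7668923096172916148285445120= -22767193.79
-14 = -14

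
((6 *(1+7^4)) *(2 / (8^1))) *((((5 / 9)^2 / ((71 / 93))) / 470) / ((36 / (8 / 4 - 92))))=-930775 / 120132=-7.75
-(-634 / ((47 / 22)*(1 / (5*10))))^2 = -486366760000 / 2209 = -220175083.75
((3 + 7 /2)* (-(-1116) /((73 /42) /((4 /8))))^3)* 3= 251006564364192 /389017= 645232893.07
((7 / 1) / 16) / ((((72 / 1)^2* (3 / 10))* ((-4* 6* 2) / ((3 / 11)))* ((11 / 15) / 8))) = -175 / 10036224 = -0.00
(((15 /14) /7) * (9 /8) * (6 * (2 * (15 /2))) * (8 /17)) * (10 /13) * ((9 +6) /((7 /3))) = 2733750 /75803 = 36.06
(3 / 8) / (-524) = -3 / 4192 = -0.00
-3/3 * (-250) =250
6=6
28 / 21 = 4 / 3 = 1.33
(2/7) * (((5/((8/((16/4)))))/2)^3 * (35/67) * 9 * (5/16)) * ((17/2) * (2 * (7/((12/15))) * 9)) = 150609375/137216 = 1097.61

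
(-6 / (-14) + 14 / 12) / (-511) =-67 / 21462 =-0.00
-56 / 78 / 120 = -7 / 1170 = -0.01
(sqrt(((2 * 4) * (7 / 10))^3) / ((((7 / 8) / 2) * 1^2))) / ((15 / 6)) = 256 * sqrt(35) / 125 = 12.12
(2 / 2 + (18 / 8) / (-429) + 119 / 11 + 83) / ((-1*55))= -54233 / 31460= -1.72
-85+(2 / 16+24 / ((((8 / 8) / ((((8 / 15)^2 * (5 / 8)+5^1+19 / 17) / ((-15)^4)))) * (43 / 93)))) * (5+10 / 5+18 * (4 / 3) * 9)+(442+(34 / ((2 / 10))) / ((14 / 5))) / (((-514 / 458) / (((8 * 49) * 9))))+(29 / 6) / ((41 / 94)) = -1580390.53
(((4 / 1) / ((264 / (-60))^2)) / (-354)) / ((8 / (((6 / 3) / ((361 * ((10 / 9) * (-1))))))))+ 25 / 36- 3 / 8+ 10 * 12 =44652203489 / 371113776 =120.32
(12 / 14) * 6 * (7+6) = 66.86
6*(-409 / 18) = -409 / 3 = -136.33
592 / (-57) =-592 / 57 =-10.39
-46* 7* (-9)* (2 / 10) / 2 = 1449 / 5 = 289.80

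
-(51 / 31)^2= -2601 / 961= -2.71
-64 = -64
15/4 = 3.75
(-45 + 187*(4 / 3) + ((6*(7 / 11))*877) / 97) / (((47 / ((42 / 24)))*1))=5352011 / 601788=8.89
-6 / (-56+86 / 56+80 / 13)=2184 / 17585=0.12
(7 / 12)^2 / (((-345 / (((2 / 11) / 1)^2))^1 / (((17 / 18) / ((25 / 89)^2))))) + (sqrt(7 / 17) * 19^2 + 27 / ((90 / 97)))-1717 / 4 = -6765232606943 / 16906725000 + 361 * sqrt(119) / 17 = -168.50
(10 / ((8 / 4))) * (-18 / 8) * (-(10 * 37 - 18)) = 3960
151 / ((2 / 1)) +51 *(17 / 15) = 1333 / 10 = 133.30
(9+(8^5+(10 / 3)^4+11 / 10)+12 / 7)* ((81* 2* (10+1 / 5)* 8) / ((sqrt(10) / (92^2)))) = 322127614496832* sqrt(10) / 875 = 1164179381767.62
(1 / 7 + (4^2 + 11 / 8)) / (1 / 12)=2943 / 14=210.21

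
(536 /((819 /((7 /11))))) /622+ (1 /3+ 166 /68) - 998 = -13543753835 /13608738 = -995.22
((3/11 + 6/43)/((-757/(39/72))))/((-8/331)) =279695/22915904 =0.01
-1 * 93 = -93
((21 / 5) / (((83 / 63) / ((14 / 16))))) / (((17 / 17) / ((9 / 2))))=83349 / 6640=12.55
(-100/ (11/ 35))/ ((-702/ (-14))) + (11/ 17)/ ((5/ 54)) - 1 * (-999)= 328067749/ 328185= 999.64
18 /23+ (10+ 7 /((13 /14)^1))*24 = 126090 /299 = 421.71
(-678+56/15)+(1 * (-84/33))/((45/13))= -334126/495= -675.00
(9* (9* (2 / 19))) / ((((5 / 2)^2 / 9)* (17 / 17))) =5832 / 475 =12.28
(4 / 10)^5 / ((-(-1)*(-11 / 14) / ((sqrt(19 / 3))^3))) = -8512*sqrt(57) / 309375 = -0.21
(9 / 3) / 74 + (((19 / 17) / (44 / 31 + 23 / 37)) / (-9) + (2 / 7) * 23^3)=644964084727 / 185533614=3476.27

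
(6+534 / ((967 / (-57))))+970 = 913354 / 967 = 944.52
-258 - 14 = -272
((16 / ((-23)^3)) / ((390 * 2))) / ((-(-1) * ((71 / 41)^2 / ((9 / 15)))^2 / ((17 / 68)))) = -8477283 / 502423874431375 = -0.00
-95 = -95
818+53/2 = 1689/2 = 844.50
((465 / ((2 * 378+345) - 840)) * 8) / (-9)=-1240 / 783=-1.58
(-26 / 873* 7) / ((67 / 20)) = -3640 / 58491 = -0.06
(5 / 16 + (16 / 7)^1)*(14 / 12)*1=97 / 32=3.03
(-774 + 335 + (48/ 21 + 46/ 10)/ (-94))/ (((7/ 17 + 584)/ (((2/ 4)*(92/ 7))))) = -564819441/ 114401525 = -4.94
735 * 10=7350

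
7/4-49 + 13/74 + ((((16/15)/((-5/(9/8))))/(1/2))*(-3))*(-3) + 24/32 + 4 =-43146/925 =-46.64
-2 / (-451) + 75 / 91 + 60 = 2496467 / 41041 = 60.83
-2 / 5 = -0.40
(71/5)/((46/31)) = 2201/230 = 9.57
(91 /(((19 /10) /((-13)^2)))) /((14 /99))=57237.63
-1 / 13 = -0.08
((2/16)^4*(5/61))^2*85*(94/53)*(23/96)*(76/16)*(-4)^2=43645375/39704221188096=0.00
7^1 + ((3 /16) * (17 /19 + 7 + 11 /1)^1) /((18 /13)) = 17435 /1824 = 9.56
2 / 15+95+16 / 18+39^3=59415.02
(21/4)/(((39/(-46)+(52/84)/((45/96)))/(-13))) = -152145/1054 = -144.35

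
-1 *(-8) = 8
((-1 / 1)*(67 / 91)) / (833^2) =-0.00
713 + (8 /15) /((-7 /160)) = 14717 /21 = 700.81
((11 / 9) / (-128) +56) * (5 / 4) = 322505 / 4608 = 69.99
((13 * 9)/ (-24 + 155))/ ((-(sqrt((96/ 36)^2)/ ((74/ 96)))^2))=-160173/ 2146304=-0.07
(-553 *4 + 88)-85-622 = -2831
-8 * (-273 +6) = 2136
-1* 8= -8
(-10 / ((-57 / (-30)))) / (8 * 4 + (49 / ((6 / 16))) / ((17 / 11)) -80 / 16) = -5100 / 108091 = -0.05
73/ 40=1.82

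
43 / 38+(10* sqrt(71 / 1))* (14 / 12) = 43 / 38+35* sqrt(71) / 3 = 99.44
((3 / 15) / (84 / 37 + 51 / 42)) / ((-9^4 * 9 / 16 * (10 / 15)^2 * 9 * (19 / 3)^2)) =-2072 / 21375902025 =-0.00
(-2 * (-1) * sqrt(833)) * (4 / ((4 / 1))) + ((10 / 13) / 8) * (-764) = -955 / 13 + 14 * sqrt(17) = -15.74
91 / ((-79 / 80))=-7280 / 79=-92.15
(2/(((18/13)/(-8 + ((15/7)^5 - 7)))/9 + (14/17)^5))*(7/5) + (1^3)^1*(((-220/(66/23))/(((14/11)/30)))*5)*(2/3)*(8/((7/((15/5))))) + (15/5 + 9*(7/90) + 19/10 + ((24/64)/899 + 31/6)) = -571538296165612504879/27697518211497960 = -20635.00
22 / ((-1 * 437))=-22 / 437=-0.05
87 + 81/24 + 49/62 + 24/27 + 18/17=3533081/37944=93.11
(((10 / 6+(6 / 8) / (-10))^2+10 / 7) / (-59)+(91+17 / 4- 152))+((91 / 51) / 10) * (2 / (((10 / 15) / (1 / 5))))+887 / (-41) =-64950483347 / 829039680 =-78.34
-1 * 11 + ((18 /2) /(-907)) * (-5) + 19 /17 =-151611 /15419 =-9.83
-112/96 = -7/6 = -1.17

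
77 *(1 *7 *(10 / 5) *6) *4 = 25872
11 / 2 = 5.50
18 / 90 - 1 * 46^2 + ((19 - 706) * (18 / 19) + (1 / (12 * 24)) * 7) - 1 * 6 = -75858823 / 27360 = -2772.62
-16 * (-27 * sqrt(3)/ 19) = 432 * sqrt(3)/ 19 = 39.38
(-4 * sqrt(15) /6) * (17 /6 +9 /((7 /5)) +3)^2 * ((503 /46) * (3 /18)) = -133408175 * sqrt(15) /730296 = -707.50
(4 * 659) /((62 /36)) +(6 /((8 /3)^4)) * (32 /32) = 97181037 /63488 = 1530.70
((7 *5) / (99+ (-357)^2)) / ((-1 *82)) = -35 / 10458936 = -0.00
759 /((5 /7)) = 5313 /5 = 1062.60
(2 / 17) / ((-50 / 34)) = -2 / 25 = -0.08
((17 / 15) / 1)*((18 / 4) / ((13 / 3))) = 153 / 130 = 1.18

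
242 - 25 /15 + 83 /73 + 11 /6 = 106567 /438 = 243.30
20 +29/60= 1229/60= 20.48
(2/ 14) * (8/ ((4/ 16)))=32/ 7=4.57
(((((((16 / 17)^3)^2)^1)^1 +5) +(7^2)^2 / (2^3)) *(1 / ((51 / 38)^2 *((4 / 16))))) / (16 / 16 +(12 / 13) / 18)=554281066044602 / 858018165243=646.00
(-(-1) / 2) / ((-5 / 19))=-1.90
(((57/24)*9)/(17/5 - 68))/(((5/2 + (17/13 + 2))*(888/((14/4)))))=-1365/6078656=-0.00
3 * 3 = 9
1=1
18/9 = 2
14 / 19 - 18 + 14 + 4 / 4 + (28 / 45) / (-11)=-2.32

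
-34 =-34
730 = 730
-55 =-55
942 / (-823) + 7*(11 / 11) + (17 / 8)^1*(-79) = -1066737 / 6584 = -162.02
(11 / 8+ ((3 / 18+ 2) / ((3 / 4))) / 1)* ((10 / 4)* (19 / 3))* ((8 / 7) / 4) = 29165 / 1512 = 19.29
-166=-166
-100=-100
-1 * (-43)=43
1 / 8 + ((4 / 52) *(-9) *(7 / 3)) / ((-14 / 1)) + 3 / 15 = 229 / 520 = 0.44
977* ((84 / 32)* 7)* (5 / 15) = 47873 / 8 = 5984.12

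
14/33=0.42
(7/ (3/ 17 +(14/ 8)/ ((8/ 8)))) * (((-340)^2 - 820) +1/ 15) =819529676/ 1965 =417063.45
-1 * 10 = -10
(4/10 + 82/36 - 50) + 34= -1199/90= -13.32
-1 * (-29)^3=24389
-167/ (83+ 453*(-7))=167/ 3088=0.05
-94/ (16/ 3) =-141/ 8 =-17.62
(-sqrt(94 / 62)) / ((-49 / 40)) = 40 *sqrt(1457) / 1519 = 1.01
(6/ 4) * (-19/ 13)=-2.19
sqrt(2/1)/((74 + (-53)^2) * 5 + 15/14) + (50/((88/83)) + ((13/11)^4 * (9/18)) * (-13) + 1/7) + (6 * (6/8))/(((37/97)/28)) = 14 * sqrt(2)/201825 + 5535534225/15168076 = 364.95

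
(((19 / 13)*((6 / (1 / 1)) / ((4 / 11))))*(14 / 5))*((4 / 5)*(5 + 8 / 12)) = 99484 / 325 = 306.10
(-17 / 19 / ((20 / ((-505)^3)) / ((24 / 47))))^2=6902534779283002500 / 797449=8655769559285.93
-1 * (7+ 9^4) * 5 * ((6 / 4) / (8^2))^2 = -36945 / 2048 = -18.04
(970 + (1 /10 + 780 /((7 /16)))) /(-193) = -192707 /13510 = -14.26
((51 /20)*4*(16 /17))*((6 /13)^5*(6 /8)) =279936 /1856465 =0.15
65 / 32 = 2.03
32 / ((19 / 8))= 256 / 19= 13.47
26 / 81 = 0.32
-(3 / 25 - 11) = 272 / 25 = 10.88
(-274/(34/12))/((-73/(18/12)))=2466/1241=1.99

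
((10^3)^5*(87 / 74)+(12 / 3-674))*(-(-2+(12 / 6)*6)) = -434999999999752100 / 37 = -11756756756750056.76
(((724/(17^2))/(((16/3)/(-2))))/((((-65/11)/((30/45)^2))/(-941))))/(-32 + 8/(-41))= 6983161/3381300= 2.07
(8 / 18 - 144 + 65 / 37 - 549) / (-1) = 230036 / 333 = 690.80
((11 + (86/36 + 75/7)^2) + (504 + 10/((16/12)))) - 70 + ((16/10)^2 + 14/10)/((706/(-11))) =87444378593/140105700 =624.13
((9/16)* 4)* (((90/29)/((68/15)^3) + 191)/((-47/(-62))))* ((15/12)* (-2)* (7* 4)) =-8505034734735/214285408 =-39690.22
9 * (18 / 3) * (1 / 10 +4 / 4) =59.40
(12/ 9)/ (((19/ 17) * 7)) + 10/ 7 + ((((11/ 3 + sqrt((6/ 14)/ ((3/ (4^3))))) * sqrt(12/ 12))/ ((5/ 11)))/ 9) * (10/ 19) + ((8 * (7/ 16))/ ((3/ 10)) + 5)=176 * sqrt(7)/ 1197 + 67286/ 3591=19.13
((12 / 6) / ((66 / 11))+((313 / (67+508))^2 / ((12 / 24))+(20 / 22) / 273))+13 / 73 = 26753906224 / 24159760625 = 1.11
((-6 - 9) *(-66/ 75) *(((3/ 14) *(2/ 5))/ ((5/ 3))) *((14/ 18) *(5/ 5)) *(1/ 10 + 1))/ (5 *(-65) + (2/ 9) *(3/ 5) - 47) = -1089/ 697250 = -0.00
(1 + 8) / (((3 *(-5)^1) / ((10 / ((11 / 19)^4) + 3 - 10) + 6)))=-3865707 / 73205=-52.81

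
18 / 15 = 6 / 5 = 1.20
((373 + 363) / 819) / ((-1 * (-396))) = 184 / 81081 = 0.00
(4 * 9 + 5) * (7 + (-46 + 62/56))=-1553.61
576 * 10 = 5760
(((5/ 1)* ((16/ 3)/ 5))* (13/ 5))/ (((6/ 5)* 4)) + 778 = 7028/ 9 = 780.89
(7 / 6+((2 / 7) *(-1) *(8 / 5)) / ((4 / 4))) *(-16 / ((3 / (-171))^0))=-1192 / 105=-11.35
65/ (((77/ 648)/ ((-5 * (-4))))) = 842400/ 77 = 10940.26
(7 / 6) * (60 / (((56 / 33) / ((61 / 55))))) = 183 / 4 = 45.75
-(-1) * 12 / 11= 12 / 11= 1.09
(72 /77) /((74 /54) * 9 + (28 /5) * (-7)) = -1080 /31031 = -0.03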